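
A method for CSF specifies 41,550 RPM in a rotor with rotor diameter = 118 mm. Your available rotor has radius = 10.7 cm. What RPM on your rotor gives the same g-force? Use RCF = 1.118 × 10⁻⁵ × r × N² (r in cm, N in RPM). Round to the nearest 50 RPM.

Original rotor: r = 118 mm / 2 = 59 mm = 5.9 cm
RCF = 1.118 × 10⁻⁵ × r × N²
RCF_original = 1.118 × 10⁻⁵ × 5.9 × (41550)² = 1.118 × 10⁻⁵ × 5.9 × 1,726,402,500 ≈ 113,877 × g
113,877 = 1.118 × 10⁻⁵ × 10.7 × N²
N² = 113,877 / (11.9626 × 10⁻⁵) = 951,941,886
N ≈ √951,941,886 ≈ 30,853.6

≈ 30850 RPM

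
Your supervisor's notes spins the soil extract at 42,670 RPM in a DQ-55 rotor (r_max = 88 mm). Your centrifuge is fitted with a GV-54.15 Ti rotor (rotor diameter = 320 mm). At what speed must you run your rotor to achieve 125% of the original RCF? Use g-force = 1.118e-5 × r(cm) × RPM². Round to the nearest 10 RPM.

Original rotor: r = 88 mm = 8.8 cm
RCF_original = 1.118 × 10⁻⁵ × 8.8 × (42670)² = 1.118 × 10⁻⁵ × 8.8 × 1,820,728,900 ≈ 179,130.6 × g
Target RCF = 1.25 × 179,130.6 ≈ 223,913.2 × g
Your rotor: r = 320 mm / 2 = 160 mm = 16 cm
223,913.2 = 1.118 × 10⁻⁵ × 16 × N²
N² = 223,913.2 / (17.888 × 10⁻⁵) = 1,251,750,894
N ≈ √1,251,750,894 ≈ 35,380.1

35380 RPM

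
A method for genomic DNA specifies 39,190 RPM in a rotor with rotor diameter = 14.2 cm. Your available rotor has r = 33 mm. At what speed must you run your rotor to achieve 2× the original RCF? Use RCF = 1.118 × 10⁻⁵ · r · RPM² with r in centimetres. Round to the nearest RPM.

Original rotor: r = 14.2 / 2 = 7.1 cm
RCF = 1.118 × 10⁻⁵ × r × N²
RCF_original = 1.118 × 10⁻⁵ × 7.1 × (39190)² = 1.118 × 10⁻⁵ × 7.1 × 1,535,856,100 ≈ 121,913.2 × g
Target RCF = 2 × 121,913.2 ≈ 243,826.4 × g
Your rotor: r = 33 mm = 3.3 cm
243,826.4 = 1.118 × 10⁻⁵ × 3.3 × N²
N² = 243,826.4 / (3.6894 × 10⁻⁵) = 6,608,836,125
N ≈ √6,608,836,125 ≈ 81,294.7

≈ 81295 RPM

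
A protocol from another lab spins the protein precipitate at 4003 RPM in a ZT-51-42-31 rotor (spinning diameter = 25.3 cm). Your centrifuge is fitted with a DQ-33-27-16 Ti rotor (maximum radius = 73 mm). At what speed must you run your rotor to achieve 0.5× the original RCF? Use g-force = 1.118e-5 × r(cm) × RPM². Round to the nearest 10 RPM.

Original rotor: r = 25.3 / 2 = 12.65 cm
RCF = 1.118 × 10⁻⁵ × r × N²
RCF_original = 1.118 × 10⁻⁵ × 12.65 × (4003)² = 1.118 × 10⁻⁵ × 12.65 × 16,024,009 ≈ 2,266.2 × g
Target RCF = 0.5 × 2,266.2 ≈ 1,133.1 × g
Your rotor: r = 73 mm = 7.3 cm
1,133.1 = 1.118 × 10⁻⁵ × 7.3 × N²
N² = 1,133.1 / (8.1614 × 10⁻⁵) = 13,883,647
N ≈ √13,883,647 ≈ 3,726.1

3730 RPM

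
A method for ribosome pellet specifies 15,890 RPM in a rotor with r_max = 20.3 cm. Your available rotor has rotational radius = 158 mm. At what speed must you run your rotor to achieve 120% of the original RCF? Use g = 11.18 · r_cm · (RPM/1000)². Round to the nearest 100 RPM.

≈ 19700 RPM

RCF_original = 11.18 × 20.3 × (15.89)² = 11.18 × 20.3 × 252.4921 ≈ 57,304.1 × g
Target RCF = 1.2 × 57,304.1 ≈ 68,764.9 × g
Your rotor: r = 158 mm = 15.8 cm
68,764.9 = 11.18 × 15.8 × (N/1000)²
(N/1000)² = 68,764.9 / 176.644 = 389.2852
N = 1000 × √389.2852 ≈ 19,730.3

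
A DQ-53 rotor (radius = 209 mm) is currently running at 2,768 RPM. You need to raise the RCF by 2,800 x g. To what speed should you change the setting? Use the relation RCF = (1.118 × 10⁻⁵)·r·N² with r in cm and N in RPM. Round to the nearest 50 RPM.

r = 209 mm = 20.9 cm
Current RCF = 1.118 × 10⁻⁵ × 20.9 × (2768)² = 1.118 × 10⁻⁵ × 20.9 × 7,661,824 ≈ 1,790.3 × g
Target RCF = 1,790.3 + 2,800 = 4,590.3 × g
N² = 4,590.3 / (23.3662 × 10⁻⁵) = 19,645,043
N ≈ √19,645,043 ≈ 4,432.3

≈ 4450 RPM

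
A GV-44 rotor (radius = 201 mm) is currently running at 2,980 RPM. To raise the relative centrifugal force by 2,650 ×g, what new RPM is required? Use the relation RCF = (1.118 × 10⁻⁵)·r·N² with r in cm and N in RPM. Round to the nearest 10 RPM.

4550 RPM

r = 201 mm = 20.1 cm
Current RCF = 1.118 × 10⁻⁵ × 20.1 × (2980)² = 1.118 × 10⁻⁵ × 20.1 × 8,880,400 ≈ 1,995.6 × g
Target RCF = 1,995.6 + 2,650 = 4,645.6 × g
N² = 4,645.6 / (22.4718 × 10⁻⁵) = 20,673,021
N ≈ √20,673,021 ≈ 4,546.8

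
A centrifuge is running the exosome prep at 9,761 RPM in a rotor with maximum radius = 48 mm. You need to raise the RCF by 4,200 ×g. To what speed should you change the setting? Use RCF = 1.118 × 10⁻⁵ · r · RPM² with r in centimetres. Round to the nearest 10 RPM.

N₂ ≈ 13170 RPM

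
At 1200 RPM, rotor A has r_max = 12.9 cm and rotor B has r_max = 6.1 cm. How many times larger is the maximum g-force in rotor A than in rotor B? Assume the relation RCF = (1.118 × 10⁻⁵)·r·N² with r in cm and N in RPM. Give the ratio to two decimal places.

At fixed N, RCF ∝ r, so RCF_A/RCF_B = r_A/r_B = 12.9 / 6.1 = 2.1148.

2.11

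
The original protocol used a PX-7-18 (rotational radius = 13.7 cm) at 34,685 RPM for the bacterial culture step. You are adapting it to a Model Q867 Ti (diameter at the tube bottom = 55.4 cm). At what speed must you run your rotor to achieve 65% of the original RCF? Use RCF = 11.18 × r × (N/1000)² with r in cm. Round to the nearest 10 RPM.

RCF_original = 11.18 × 13.7 × (34.685)² = 11.18 × 13.7 × 1,203.049225 ≈ 184,266.2 × g
Target RCF = 0.65 × 184,266.2 ≈ 119,773 × g
Your rotor: r = 55.4 / 2 = 27.7 cm
119,773 = 11.18 × 27.7 × (N/1000)²
(N/1000)² = 119,773 / 309.686 = 386.7563
N = 1000 × √386.7563 ≈ 19,666.1

19670 RPM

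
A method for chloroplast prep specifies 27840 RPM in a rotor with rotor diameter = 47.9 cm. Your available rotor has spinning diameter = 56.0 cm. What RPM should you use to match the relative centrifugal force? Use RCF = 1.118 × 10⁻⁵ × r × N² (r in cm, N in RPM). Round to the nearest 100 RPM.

≈ 25700 RPM

Original rotor: r = 47.9 / 2 = 23.95 cm
RCF_original = 1.118 × 10⁻⁵ × 23.95 × (27840)² = 1.118 × 10⁻⁵ × 23.95 × 775,065,600 ≈ 207,532.3 × g
Your rotor: r = 56.0 / 2 = 28 cm
207,532.3 = 1.118 × 10⁻⁵ × 28 × N²
N² = 207,532.3 / (31.304 × 10⁻⁵) = 662,957,769
N ≈ √662,957,769 ≈ 25,748.0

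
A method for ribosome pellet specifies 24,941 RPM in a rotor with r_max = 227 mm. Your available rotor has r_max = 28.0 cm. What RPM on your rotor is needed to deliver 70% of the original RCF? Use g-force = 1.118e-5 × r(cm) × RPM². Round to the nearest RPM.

18789 RPM

Original rotor: r = 227 mm = 22.7 cm
RCF_original = 1.118 × 10⁻⁵ × 22.7 × (24941)² = 1.118 × 10⁻⁵ × 22.7 × 622,053,481 ≈ 157,868.5 × g
Target RCF = 0.7 × 157,868.5 ≈ 110,507.9 × g
110,507.9 = 1.118 × 10⁻⁵ × 28 × N²
N² = 110,507.9 / (31.304 × 10⁻⁵) = 353,015,270
N ≈ √353,015,270 ≈ 18,788.7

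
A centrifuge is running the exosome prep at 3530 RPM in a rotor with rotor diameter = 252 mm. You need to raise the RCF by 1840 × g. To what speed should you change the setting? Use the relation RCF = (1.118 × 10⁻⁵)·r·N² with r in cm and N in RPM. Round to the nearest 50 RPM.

r = 252 mm / 2 = 126 mm = 12.6 cm
Current RCF = 1.118 × 10⁻⁵ × 12.6 × (3530)² = 1.118 × 10⁻⁵ × 12.6 × 12,460,900 ≈ 1,755.3 × g
Target RCF = 1,755.3 + 1,840 = 3,595.3 × g
N² = 3,595.3 / (14.0868 × 10⁻⁵) = 25,522,475
N ≈ √25,522,475 ≈ 5,052.0

≈ 5050 RPM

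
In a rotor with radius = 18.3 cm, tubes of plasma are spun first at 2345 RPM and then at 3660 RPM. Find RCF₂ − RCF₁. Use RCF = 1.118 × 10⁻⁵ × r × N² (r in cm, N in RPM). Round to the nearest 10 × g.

RCF₁ = 1.118 × 10⁻⁵ × 18.3 × (2345)² = 1.118 × 10⁻⁵ × 18.3 × 5,499,025 ≈ 1,125.1 × g
RCF₂ = 1.118 × 10⁻⁵ × 18.3 × (3660)² = 1.118 × 10⁻⁵ × 18.3 × 13,395,600 ≈ 2,740.7 × g
Increase = 2,740.7 − 1,125.1 = 1,615.6

≈ 1620 × g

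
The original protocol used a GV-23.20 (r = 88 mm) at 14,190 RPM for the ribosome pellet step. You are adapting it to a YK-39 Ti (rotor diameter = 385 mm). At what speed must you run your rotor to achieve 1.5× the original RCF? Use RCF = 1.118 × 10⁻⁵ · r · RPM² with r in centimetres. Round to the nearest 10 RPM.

≈ 11750 RPM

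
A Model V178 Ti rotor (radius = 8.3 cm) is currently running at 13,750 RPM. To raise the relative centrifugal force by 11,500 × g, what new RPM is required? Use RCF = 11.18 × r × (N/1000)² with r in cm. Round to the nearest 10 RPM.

Current RCF = 11.18 × 8.3 × (13.75)² = 11.18 × 8.3 × 189.0625 ≈ 17,543.9 × g
Target RCF = 17,543.9 + 11,500 = 29,043.9 × g
(N/1000)² = 29,043.9 / 92.794 = 312.9933
N = 1000 × √312.9933 ≈ 17,691.6

N₂ ≈ 17690 RPM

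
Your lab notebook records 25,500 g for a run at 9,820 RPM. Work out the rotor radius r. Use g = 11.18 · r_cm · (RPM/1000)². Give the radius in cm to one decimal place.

23.7 cm

25500 = 11.18 × r × (9.82)²
r = 25500 / (11.18 × 96.4324) = 25500 / 1078.114 ≈ 23.652 cm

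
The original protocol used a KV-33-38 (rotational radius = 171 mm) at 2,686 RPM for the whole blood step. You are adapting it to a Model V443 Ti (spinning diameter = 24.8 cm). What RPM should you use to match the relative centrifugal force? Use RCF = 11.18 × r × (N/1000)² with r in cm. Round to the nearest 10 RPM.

Original rotor: r = 171 mm = 17.1 cm
RCF_original = 11.18 × 17.1 × (2.686)² = 11.18 × 17.1 × 7.214596 ≈ 1,379.3 × g
Your rotor: r = 24.8 / 2 = 12.4 cm
1,379.3 = 11.18 × 12.4 × (N/1000)²
(N/1000)² = 1,379.3 / 138.632 = 9.949362
N = 1000 × √9.949362 ≈ 3,154.3

≈ 3150 RPM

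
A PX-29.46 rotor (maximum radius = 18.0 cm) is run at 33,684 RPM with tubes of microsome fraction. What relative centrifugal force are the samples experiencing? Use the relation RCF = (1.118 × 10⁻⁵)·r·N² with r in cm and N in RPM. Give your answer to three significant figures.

RCF = 1.118 × 10⁻⁵ × 18 × (33684)² = 1.118 × 10⁻⁵ × 18 × 1,134,611,856 ≈ 228,329.3 × g

228000 x g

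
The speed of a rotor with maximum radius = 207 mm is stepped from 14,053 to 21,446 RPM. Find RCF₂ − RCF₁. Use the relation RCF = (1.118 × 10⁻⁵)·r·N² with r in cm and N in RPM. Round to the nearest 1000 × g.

r = 207 mm = 20.7 cm
RCF₁ = 1.118 × 10⁻⁵ × 20.7 × (14053)² = 1.118 × 10⁻⁵ × 20.7 × 197,486,809 ≈ 45,703.6 × g
RCF₂ = 1.118 × 10⁻⁵ × 20.7 × (21446)² = 1.118 × 10⁻⁵ × 20.7 × 459,930,916 ≈ 106,440 × g
Increase = 106,440 − 45,703.6 = 60,736.4

≈ 61000 × g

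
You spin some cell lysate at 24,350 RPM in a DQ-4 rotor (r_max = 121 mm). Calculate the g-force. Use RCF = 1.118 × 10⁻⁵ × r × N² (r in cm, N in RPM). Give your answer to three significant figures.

RCF ≈ 80200 x g

r = 121 mm = 12.1 cm
RCF = 1.118 × 10⁻⁵ × 12.1 × (24350)² = 1.118 × 10⁻⁵ × 12.1 × 592,922,500 ≈ 80,209.4 × g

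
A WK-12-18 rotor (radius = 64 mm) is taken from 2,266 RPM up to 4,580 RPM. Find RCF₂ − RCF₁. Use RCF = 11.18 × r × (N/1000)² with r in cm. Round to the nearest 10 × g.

r = 64 mm = 6.4 cm
RCF₁ = 11.18 × 6.4 × (2.266)² = 11.18 × 6.4 × 5.134756 ≈ 367.4 × g
RCF₂ = 11.18 × 6.4 × (4.58)² = 11.18 × 6.4 × 20.9764 ≈ 1,500.9 × g
Increase = 1,500.9 − 367.4 = 1,133.5

≈ 1130 g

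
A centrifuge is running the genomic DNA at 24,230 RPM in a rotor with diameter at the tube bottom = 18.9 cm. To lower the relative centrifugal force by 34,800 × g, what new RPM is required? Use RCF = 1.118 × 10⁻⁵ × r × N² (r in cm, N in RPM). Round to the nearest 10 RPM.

N₂ ≈ 16050 RPM

r = 18.9 / 2 = 9.45 cm
Current RCF = 1.118 × 10⁻⁵ × 9.45 × (24230)² = 1.118 × 10⁻⁵ × 9.45 × 587,092,900 ≈ 62,027 × g
Target RCF = 62,027 − 34,800 = 27,227 × g
N² = 27,227 / (10.5651 × 10⁻⁵) = 257,706,979
N ≈ √257,706,979 ≈ 16,053.3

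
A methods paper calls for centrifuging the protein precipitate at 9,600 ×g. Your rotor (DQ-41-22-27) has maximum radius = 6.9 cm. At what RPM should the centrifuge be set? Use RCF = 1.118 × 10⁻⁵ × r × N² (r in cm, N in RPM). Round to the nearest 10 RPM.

N ≈ 11160 RPM

RCF = 1.118 × 10⁻⁵ × r × N²
9,600 = 1.118 × 10⁻⁵ × 6.9 × N²
N² = 9,600 / (7.7142 × 10⁻⁵) = 124,445,827
N ≈ √124,445,827 ≈ 11,155.5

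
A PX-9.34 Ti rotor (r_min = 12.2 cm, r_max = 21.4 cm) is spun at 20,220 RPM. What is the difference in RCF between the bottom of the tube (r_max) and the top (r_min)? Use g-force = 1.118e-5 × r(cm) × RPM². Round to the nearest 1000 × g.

ΔRCF ≈ 42000 × g

RCF_max = 1.118 × 10⁻⁵ × 21.4 × (20220)² = 1.118 × 10⁻⁵ × 21.4 × 408,848,400 ≈ 97,817.8 × g
RCF_min = 1.118 × 10⁻⁵ × 12.2 × (20220)² = 1.118 × 10⁻⁵ × 12.2 × 408,848,400 ≈ 55,765.3 × g
ΔRCF = 97,817.8 − 55,765.3 = 42,052.5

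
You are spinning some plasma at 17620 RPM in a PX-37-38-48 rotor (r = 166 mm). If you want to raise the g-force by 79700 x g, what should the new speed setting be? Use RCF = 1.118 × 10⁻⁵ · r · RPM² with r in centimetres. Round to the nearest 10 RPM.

N₂ ≈ 27200 RPM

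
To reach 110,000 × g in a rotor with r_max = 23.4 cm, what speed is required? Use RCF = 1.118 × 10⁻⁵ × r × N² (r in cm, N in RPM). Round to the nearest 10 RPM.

RCF = 1.118 × 10⁻⁵ × r × N²
110,000 = 1.118 × 10⁻⁵ × 23.4 × N²
N² = 110,000 / (26.1612 × 10⁻⁵) = 420,470,009
N ≈ √420,470,009 ≈ 20,505.4

≈ 20510 RPM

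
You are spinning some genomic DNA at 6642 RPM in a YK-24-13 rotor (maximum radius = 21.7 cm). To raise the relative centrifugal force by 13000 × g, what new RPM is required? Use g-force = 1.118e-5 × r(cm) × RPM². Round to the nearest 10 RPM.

9880 RPM

Current RCF = 1.118 × 10⁻⁵ × 21.7 × (6642)² = 1.118 × 10⁻⁵ × 21.7 × 44,116,164 ≈ 10,702.8 × g
Target RCF = 10,702.8 + 13,000 = 23,702.8 × g
N² = 23,702.8 / (24.2606 × 10⁻⁵) = 97,700,799
N ≈ √97,700,799 ≈ 9,884.4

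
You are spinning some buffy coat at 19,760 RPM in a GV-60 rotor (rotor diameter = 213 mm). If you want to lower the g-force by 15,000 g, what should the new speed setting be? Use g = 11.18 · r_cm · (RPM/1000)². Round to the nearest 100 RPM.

N₂ ≈ 16300 RPM

r = 213 mm / 2 = 106.5 mm = 10.65 cm
Current RCF = 11.18 × 10.65 × (19.76)² = 11.18 × 10.65 × 390.4576 ≈ 46,490.6 × g
Target RCF = 46,490.6 − 15,000 = 31,490.6 × g
(N/1000)² = 31,490.6 / 119.067 = 264.478
N = 1000 × √264.478 ≈ 16,262.8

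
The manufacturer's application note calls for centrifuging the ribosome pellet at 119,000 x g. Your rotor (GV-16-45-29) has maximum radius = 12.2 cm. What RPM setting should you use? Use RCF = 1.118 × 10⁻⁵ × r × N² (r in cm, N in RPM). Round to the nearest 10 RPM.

29540 RPM

RCF = 1.118 × 10⁻⁵ × r × N²
119,000 = 1.118 × 10⁻⁵ × 12.2 × N²
N² = 119,000 / (13.6396 × 10⁻⁵) = 872,459,603
N ≈ √872,459,603 ≈ 29,537.4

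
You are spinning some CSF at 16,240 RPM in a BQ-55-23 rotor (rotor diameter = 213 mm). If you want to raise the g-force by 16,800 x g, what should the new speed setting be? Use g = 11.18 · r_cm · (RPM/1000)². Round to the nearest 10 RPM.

N₂ ≈ 20120 RPM

r = 213 mm / 2 = 106.5 mm = 10.65 cm
Current RCF = 11.18 × 10.65 × (16.24)² = 11.18 × 10.65 × 263.7376 ≈ 31,402.4 × g
Target RCF = 31,402.4 + 16,800 = 48,202.4 × g
(N/1000)² = 48,202.4 / 119.067 = 404.8343
N = 1000 × √404.8343 ≈ 20,120.5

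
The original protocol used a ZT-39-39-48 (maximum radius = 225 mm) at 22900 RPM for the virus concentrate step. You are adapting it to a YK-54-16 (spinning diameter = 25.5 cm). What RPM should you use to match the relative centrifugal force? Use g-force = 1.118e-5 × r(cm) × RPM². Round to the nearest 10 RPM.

Original rotor: r = 225 mm = 22.5 cm
RCF_original = 1.118 × 10⁻⁵ × 22.5 × (22900)² = 1.118 × 10⁻⁵ × 22.5 × 524,410,000 ≈ 131,915.3 × g
Your rotor: r = 25.5 / 2 = 12.75 cm
131,915.3 = 1.118 × 10⁻⁵ × 12.75 × N²
N² = 131,915.3 / (14.2545 × 10⁻⁵) = 925,429,163
N ≈ √925,429,163 ≈ 30,420.9

30420 RPM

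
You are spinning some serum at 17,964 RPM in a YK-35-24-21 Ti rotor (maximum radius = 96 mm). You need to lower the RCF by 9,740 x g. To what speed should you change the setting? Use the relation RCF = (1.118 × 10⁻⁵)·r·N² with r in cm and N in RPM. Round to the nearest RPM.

r = 96 mm = 9.6 cm
Current RCF = 1.118 × 10⁻⁵ × 9.6 × (17964)² = 1.118 × 10⁻⁵ × 9.6 × 322,705,296 ≈ 34,635.3 × g
Target RCF = 34,635.3 − 9,740 = 24,895.3 × g
N² = 24,895.3 / (10.7328 × 10⁻⁵) = 231,955,315
N ≈ √231,955,315 ≈ 15,230.1

N₂ ≈ 15230 RPM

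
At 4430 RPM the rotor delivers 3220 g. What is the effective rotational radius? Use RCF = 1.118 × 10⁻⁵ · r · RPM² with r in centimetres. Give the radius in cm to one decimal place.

≈ 14.7 cm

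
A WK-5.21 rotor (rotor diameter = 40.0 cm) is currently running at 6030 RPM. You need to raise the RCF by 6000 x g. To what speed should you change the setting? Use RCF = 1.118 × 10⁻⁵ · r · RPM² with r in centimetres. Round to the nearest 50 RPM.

N₂ ≈ 7950 RPM

r = 40.0 / 2 = 20 cm
Current RCF = 1.118 × 10⁻⁵ × 20 × (6030)² = 1.118 × 10⁻⁵ × 20 × 36,360,900 ≈ 8,130.3 × g
Target RCF = 8,130.3 + 6,000 = 14,130.3 × g
N² = 14,130.3 / (22.36 × 10⁻⁵) = 63,194,544
N ≈ √63,194,544 ≈ 7,949.5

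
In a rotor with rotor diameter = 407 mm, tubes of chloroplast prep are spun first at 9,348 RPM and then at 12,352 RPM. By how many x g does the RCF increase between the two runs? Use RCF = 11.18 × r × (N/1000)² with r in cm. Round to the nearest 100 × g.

14800 x g

r = 407 mm / 2 = 203.5 mm = 20.35 cm
RCF₁ = 11.18 × 20.35 × (9.348)² = 11.18 × 20.35 × 87.385104 ≈ 19,881.2 × g
RCF₂ = 11.18 × 20.35 × (12.352)² = 11.18 × 20.35 × 152.571904 ≈ 34,712.1 × g
Increase = 34,712.1 − 19,881.2 = 14,830.9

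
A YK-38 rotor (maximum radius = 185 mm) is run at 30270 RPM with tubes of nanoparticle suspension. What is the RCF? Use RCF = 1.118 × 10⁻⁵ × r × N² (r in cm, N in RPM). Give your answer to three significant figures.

≈ 190000 ×g

r = 185 mm = 18.5 cm
RCF = 1.118 × 10⁻⁵ × 18.5 × (30270)² = 1.118 × 10⁻⁵ × 18.5 × 916,272,900 ≈ 189,512.7 × g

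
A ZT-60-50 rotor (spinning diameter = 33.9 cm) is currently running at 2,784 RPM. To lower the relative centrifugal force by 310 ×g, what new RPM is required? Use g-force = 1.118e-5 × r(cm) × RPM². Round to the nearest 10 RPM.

2470 RPM

r = 33.9 / 2 = 16.95 cm
Current RCF = 1.118 × 10⁻⁵ × 16.95 × (2784)² = 1.118 × 10⁻⁵ × 16.95 × 7,750,656 ≈ 1,468.8 × g
Target RCF = 1,468.8 − 310 = 1,158.8 × g
N² = 1,158.8 / (18.9501 × 10⁻⁵) = 6,115,007
N ≈ √6,115,007 ≈ 2,472.9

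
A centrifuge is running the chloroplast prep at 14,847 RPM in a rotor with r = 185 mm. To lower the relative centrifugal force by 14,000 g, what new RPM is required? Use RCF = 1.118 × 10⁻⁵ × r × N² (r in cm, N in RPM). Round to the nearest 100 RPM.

r = 185 mm = 18.5 cm
Current RCF = 1.118 × 10⁻⁵ × 18.5 × (14847)² = 1.118 × 10⁻⁵ × 18.5 × 220,433,409 ≈ 45,592.2 × g
Target RCF = 45,592.2 − 14,000 = 31,592.2 × g
N² = 31,592.2 / (20.683 × 10⁻⁵) = 152,744,766
N ≈ √152,744,766 ≈ 12,359.0

12400 RPM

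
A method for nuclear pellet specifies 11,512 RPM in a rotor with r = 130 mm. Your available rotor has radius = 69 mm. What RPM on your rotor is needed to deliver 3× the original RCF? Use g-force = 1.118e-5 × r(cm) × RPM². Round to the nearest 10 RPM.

27370 RPM

Original rotor: r = 130 mm = 13.0 cm
RCF_original = 1.118 × 10⁻⁵ × 13 × (11512)² = 1.118 × 10⁻⁵ × 13 × 132,526,144 ≈ 19,261.3 × g
Target RCF = 3 × 19,261.3 ≈ 57,783.9 × g
Your rotor: r = 69 mm = 6.9 cm
57,783.9 = 1.118 × 10⁻⁵ × 6.9 × N²
N² = 57,783.9 / (7.7142 × 10⁻⁵) = 749,058,878
N ≈ √749,058,878 ≈ 27,368.9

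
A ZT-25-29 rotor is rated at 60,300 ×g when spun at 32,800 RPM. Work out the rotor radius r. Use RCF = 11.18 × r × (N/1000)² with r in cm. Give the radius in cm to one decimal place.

5.0 cm

60300 = 11.18 × r × (32.8)²
r = 60300 / (11.18 × 1075.84) = 60300 / 12027.89 ≈ 5.013 cm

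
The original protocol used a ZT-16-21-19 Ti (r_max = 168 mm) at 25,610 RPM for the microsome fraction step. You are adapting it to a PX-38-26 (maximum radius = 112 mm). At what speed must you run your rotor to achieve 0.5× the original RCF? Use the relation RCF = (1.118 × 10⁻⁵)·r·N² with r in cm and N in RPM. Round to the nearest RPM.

22179 RPM

Original rotor: r = 168 mm = 16.8 cm
RCF = 1.118 × 10⁻⁵ × r × N²
RCF_original = 1.118 × 10⁻⁵ × 16.8 × (25610)² = 1.118 × 10⁻⁵ × 16.8 × 655,872,100 ≈ 123,188.5 × g
Target RCF = 0.5 × 123,188.5 ≈ 61,594.2 × g
Your rotor: r = 112 mm = 11.2 cm
61,594.2 = 1.118 × 10⁻⁵ × 11.2 × N²
N² = 61,594.2 / (12.5216 × 10⁻⁵) = 491,903,591
N ≈ √491,903,591 ≈ 22,178.9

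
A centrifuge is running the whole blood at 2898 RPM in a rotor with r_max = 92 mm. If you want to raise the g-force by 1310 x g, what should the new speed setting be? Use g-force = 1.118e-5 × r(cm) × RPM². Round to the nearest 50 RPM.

4600 RPM

r = 92 mm = 9.2 cm
Current RCF = 1.118 × 10⁻⁵ × 9.2 × (2898)² = 1.118 × 10⁻⁵ × 9.2 × 8,398,404 ≈ 863.8 × g
Target RCF = 863.8 + 1,310 = 2,173.8 × g
N² = 2,173.8 / (10.2856 × 10⁻⁵) = 21,134,401
N ≈ √21,134,401 ≈ 4,597.2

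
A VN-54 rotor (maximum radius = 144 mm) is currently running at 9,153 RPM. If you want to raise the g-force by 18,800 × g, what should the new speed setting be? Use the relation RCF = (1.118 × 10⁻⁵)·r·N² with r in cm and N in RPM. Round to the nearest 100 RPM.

N₂ ≈ 14200 RPM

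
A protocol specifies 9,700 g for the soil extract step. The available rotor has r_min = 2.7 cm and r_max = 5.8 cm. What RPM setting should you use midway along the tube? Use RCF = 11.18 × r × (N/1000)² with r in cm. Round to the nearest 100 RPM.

≈ 14300 RPM

r_avg = (2.7 + 5.8) / 2 = 4.25 cm
RCF = 11.18 × r × (N/1000)²
9,700 = 11.18 × 4.25 × (N/1000)²
(N/1000)² = 9,700 / 47.515 = 204.1461
N = 1000 × √204.1461 ≈ 14,288.0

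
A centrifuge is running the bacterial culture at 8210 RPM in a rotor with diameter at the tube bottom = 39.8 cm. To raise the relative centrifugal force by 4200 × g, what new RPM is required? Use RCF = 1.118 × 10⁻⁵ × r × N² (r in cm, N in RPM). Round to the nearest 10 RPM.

r = 39.8 / 2 = 19.9 cm
Current RCF = 1.118 × 10⁻⁵ × 19.9 × (8210)² = 1.118 × 10⁻⁵ × 19.9 × 67,404,100 ≈ 14,996.2 × g
Target RCF = 14,996.2 + 4,200 = 19,196.2 × g
N² = 19,196.2 / (22.2482 × 10⁻⁵) = 86,282,036
N ≈ √86,282,036 ≈ 9,288.8

≈ 9290 RPM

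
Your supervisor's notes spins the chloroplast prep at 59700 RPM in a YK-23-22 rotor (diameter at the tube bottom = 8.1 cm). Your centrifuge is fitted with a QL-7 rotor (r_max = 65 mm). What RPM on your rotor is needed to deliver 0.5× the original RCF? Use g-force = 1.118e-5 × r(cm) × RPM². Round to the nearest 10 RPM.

33320 RPM

Original rotor: r = 8.1 / 2 = 4.05 cm
RCF = 1.118 × 10⁻⁵ × r × N²
RCF_original = 1.118 × 10⁻⁵ × 4.05 × (59700)² = 1.118 × 10⁻⁵ × 4.05 × 3,564,090,000 ≈ 161,378.4 × g
Target RCF = 0.5 × 161,378.4 ≈ 80,689.2 × g
Your rotor: r = 65 mm = 6.5 cm
80,689.2 = 1.118 × 10⁻⁵ × 6.5 × N²
N² = 80,689.2 / (7.267 × 10⁻⁵) = 1,110,350,901
N ≈ √1,110,350,901 ≈ 33,321.9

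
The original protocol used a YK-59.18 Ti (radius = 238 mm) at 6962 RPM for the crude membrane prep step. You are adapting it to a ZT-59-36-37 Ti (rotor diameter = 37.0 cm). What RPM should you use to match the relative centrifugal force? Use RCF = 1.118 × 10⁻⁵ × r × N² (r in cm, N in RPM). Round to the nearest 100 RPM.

≈ 7900 RPM

Original rotor: r = 238 mm = 23.8 cm
RCF_original = 1.118 × 10⁻⁵ × 23.8 × (6962)² = 1.118 × 10⁻⁵ × 23.8 × 48,469,444 ≈ 12,896.9 × g
Your rotor: r = 37.0 / 2 = 18.5 cm
12,896.9 = 1.118 × 10⁻⁵ × 18.5 × N²
N² = 12,896.9 / (20.683 × 10⁻⁵) = 62,355,074
N ≈ √62,355,074 ≈ 7,896.5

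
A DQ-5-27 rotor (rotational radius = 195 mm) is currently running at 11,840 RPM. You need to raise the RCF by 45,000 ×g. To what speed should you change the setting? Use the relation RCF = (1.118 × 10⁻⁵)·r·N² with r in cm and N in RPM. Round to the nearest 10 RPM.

≈ 18620 RPM

r = 195 mm = 19.5 cm
Current RCF = 1.118 × 10⁻⁵ × 19.5 × (11840)² = 1.118 × 10⁻⁵ × 19.5 × 140,185,600 ≈ 30,561.9 × g
Target RCF = 30,561.9 + 45,000 = 75,561.9 × g
N² = 75,561.9 / (21.801 × 10⁻⁵) = 346,598,321
N ≈ √346,598,321 ≈ 18,617.2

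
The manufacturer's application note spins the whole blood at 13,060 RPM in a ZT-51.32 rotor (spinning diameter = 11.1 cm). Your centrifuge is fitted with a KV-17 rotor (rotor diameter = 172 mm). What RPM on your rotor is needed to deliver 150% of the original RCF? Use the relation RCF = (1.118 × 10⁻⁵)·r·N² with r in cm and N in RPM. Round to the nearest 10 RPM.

≈ 12850 RPM

Original rotor: r = 11.1 / 2 = 5.55 cm
RCF_original = 1.118 × 10⁻⁵ × 5.55 × (13060)² = 1.118 × 10⁻⁵ × 5.55 × 170,563,600 ≈ 10,583.3 × g
Target RCF = 1.5 × 10,583.3 ≈ 15,874.9 × g
Your rotor: r = 172 mm / 2 = 86 mm = 8.6 cm
15,874.9 = 1.118 × 10⁻⁵ × 8.6 × N²
N² = 15,874.9 / (9.6148 × 10⁻⁵) = 165,108,999
N ≈ √165,108,999 ≈ 12,849.5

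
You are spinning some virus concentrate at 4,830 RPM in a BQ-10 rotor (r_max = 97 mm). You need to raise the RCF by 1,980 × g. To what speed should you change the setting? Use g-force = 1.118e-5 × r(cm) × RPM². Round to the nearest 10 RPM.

N₂ ≈ 6450 RPM

r = 97 mm = 9.7 cm
Current RCF = 1.118 × 10⁻⁵ × 9.7 × (4830)² = 1.118 × 10⁻⁵ × 9.7 × 23,328,900 ≈ 2,529.9 × g
Target RCF = 2,529.9 + 1,980 = 4,509.9 × g
N² = 4,509.9 / (10.8446 × 10⁻⁵) = 41,586,596
N ≈ √41,586,596 ≈ 6,448.8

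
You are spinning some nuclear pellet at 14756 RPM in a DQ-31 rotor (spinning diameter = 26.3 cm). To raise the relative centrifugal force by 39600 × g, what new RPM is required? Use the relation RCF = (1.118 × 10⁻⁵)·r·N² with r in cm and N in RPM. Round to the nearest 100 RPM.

22100 RPM

r = 26.3 / 2 = 13.15 cm
Current RCF = 1.118 × 10⁻⁵ × 13.15 × (14756)² = 1.118 × 10⁻⁵ × 13.15 × 217,739,536 ≈ 32,011.4 × g
Target RCF = 32,011.4 + 39,600 = 71,611.4 × g
N² = 71,611.4 / (14.7017 × 10⁻⁵) = 487,096,050
N ≈ √487,096,050 ≈ 22,070.3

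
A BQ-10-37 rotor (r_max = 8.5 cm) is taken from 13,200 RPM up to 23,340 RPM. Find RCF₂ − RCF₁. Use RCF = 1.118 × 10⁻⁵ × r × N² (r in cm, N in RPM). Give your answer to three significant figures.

RCF₁ = 1.118 × 10⁻⁵ × 8.5 × (13200)² = 1.118 × 10⁻⁵ × 8.5 × 174,240,000 ≈ 16,558 × g
RCF₂ = 1.118 × 10⁻⁵ × 8.5 × (23340)² = 1.118 × 10⁻⁵ × 8.5 × 544,755,600 ≈ 51,768.1 × g
Increase = 51,768.1 − 16,558 = 35,210.1

35200 g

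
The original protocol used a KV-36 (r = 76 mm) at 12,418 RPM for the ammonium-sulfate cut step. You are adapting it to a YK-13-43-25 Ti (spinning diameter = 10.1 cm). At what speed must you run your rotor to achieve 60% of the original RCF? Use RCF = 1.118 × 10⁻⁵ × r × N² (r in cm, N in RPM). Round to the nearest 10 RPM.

Original rotor: r = 76 mm = 7.6 cm
RCF_original = 1.118 × 10⁻⁵ × 7.6 × (12418)² = 1.118 × 10⁻⁵ × 7.6 × 154,206,724 ≈ 13,102.6 × g
Target RCF = 0.6 × 13,102.6 ≈ 7,861.6 × g
Your rotor: r = 10.1 / 2 = 5.05 cm
7,861.6 = 1.118 × 10⁻⁵ × 5.05 × N²
N² = 7,861.6 / (5.6459 × 10⁻⁵) = 139,244,407
N ≈ √139,244,407 ≈ 11,800.2

11800 RPM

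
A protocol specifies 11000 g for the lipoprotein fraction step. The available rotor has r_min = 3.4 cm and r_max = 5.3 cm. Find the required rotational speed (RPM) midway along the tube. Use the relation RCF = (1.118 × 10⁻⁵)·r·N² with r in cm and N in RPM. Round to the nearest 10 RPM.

15040 RPM

r_avg = (3.4 + 5.3) / 2 = 4.35 cm
RCF = 1.118 × 10⁻⁵ × r × N²
11,000 = 1.118 × 10⁻⁵ × 4.35 × N²
N² = 11,000 / (4.8633 × 10⁻⁵) = 226,183,867
N ≈ √226,183,867 ≈ 15,039.4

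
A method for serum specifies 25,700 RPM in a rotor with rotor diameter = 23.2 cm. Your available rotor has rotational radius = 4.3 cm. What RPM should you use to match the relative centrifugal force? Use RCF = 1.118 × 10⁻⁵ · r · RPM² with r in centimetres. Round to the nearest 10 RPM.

42210 RPM

Original rotor: r = 23.2 / 2 = 11.6 cm
RCF_original = 1.118 × 10⁻⁵ × 11.6 × (25700)² = 1.118 × 10⁻⁵ × 11.6 × 660,490,000 ≈ 85,657.6 × g
85,657.6 = 1.118 × 10⁻⁵ × 4.3 × N²
N² = 85,657.6 / (4.8074 × 10⁻⁵) = 1,781,786,413
N ≈ √1,781,786,413 ≈ 42,211.2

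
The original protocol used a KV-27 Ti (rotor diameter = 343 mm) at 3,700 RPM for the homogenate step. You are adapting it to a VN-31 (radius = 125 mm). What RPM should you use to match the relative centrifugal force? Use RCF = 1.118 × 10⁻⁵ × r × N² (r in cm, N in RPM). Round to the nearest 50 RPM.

4350 RPM

Original rotor: r = 343 mm / 2 = 171.5 mm = 17.15 cm
RCF_original = 1.118 × 10⁻⁵ × 17.15 × (3700)² = 1.118 × 10⁻⁵ × 17.15 × 13,690,000 ≈ 2,624.9 × g
Your rotor: r = 125 mm = 12.5 cm
2,624.9 = 1.118 × 10⁻⁵ × 12.5 × N²
N² = 2,624.9 / (13.975 × 10⁻⁵) = 18,782,826
N ≈ √18,782,826 ≈ 4,333.9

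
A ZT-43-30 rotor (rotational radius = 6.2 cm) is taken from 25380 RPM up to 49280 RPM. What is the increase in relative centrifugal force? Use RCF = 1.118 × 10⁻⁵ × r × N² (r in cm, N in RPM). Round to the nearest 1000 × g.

RCF₁ = 1.118 × 10⁻⁵ × 6.2 × (25380)² = 1.118 × 10⁻⁵ × 6.2 × 644,144,400 ≈ 44,649.5 × g
RCF₂ = 1.118 × 10⁻⁵ × 6.2 × (49280)² = 1.118 × 10⁻⁵ × 6.2 × 2,428,518,400 ≈ 168,335.2 × g
Increase = 168,335.2 − 44,649.5 = 123,685.7

≈ 124000 ×g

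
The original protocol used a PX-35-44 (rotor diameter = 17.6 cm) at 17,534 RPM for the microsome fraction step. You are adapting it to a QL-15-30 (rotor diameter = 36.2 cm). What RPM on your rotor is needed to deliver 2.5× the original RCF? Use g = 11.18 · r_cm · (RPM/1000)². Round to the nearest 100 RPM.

Original rotor: r = 17.6 / 2 = 8.8 cm
RCF = 11.18 × r × (N/1000)²
RCF_original = 11.18 × 8.8 × (17.534)² = 11.18 × 8.8 × 307.441156 ≈ 30,247.3 × g
Target RCF = 2.5 × 30,247.3 ≈ 75,618.2 × g
Your rotor: r = 36.2 / 2 = 18.1 cm
75,618.2 = 11.18 × 18.1 × (N/1000)²
(N/1000)² = 75,618.2 / 202.358 = 373.6853
N = 1000 × √373.6853 ≈ 19,330.9

≈ 19300 RPM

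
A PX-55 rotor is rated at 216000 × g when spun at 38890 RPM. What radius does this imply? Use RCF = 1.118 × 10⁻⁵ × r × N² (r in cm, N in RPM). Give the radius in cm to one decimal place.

RCF = 1.118 × 10⁻⁵ × r × N²
216000 = 1.118 × 10⁻⁵ × r × (38890)²
r = 216000 / (1.118 × 10⁻⁵ × 1,512,432,100) = 216000 / 16908.99 ≈ 12.774 cm

12.8 cm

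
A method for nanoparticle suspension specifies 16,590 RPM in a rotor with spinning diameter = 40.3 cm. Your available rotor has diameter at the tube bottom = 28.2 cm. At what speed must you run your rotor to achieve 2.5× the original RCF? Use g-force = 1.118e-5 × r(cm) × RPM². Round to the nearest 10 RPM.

31360 RPM

Original rotor: r = 40.3 / 2 = 20.15 cm
RCF = 1.118 × 10⁻⁵ × r × N²
RCF_original = 1.118 × 10⁻⁵ × 20.15 × (16590)² = 1.118 × 10⁻⁵ × 20.15 × 275,228,100 ≈ 62,002.6 × g
Target RCF = 2.5 × 62,002.6 ≈ 155,006.5 × g
Your rotor: r = 28.2 / 2 = 14.1 cm
155,006.5 = 1.118 × 10⁻⁵ × 14.1 × N²
N² = 155,006.5 / (15.7638 × 10⁻⁵) = 983,306,690
N ≈ √983,306,690 ≈ 31,357.7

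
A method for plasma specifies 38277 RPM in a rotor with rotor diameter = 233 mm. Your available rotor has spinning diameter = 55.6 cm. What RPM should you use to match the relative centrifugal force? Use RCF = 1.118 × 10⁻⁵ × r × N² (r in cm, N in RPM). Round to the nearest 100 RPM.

24800 RPM

Original rotor: r = 233 mm / 2 = 116.5 mm = 11.65 cm
RCF_original = 1.118 × 10⁻⁵ × 11.65 × (38277)² = 1.118 × 10⁻⁵ × 11.65 × 1,465,128,729 ≈ 190,828.6 × g
Your rotor: r = 55.6 / 2 = 27.8 cm
190,828.6 = 1.118 × 10⁻⁵ × 27.8 × N²
N² = 190,828.6 / (31.0804 × 10⁻⁵) = 613,983,733
N ≈ √613,983,733 ≈ 24,778.7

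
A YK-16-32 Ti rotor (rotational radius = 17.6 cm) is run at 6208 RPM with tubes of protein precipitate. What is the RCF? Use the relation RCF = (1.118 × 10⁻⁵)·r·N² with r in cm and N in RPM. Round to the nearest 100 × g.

RCF = 1.118 × 10⁻⁵ × r × N²
RCF = 1.118 × 10⁻⁵ × 17.6 × (6208)² = 1.118 × 10⁻⁵ × 17.6 × 38,539,264 ≈ 7,583.3 × g

RCF ≈ 7600 ×g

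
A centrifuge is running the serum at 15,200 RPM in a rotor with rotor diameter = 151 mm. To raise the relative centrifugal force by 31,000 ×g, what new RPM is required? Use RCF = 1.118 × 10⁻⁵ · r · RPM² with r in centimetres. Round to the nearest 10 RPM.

r = 151 mm / 2 = 75.5 mm = 7.55 cm
Current RCF = 1.118 × 10⁻⁵ × 7.55 × (15200)² = 1.118 × 10⁻⁵ × 7.55 × 231,040,000 ≈ 19,501.9 × g
Target RCF = 19,501.9 + 31,000 = 50,501.9 × g
N² = 50,501.9 / (8.4409 × 10⁻⁵) = 598,299,944
N ≈ √598,299,944 ≈ 24,460.2

24460 RPM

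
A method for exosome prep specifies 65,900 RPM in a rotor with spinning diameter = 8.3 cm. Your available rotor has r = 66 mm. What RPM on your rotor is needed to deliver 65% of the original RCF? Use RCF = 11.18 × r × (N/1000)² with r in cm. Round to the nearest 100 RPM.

Original rotor: r = 8.3 / 2 = 4.15 cm
RCF_original = 11.18 × 4.15 × (65.9)² = 11.18 × 4.15 × 4,342.81 ≈ 201,493.4 × g
Target RCF = 0.65 × 201,493.4 ≈ 130,970.7 × g
Your rotor: r = 66 mm = 6.6 cm
130,970.7 = 11.18 × 6.6 × (N/1000)²
(N/1000)² = 130,970.7 / 73.788 = 1774.959
N = 1000 × √1774.959 ≈ 42,130.3

42100 RPM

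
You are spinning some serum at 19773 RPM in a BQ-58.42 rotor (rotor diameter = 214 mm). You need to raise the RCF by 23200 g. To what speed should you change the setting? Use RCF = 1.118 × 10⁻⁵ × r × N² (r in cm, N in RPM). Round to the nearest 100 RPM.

≈ 24200 RPM

r = 214 mm / 2 = 107 mm = 10.7 cm
Current RCF = 1.118 × 10⁻⁵ × 10.7 × (19773)² = 1.118 × 10⁻⁵ × 10.7 × 390,971,529 ≈ 46,770.4 × g
Target RCF = 46,770.4 + 23,200 = 69,970.4 × g
N² = 69,970.4 / (11.9626 × 10⁻⁵) = 584,909,635
N ≈ √584,909,635 ≈ 24,184.9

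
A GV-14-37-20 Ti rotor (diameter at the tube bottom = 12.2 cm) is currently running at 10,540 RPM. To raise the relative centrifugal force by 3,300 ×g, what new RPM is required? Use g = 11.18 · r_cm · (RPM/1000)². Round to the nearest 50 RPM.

r = 12.2 / 2 = 6.1 cm
Current RCF = 11.18 × 6.1 × (10.54)² = 11.18 × 6.1 × 111.0916 ≈ 7,576.2 × g
Target RCF = 7,576.2 + 3,300 = 10,876.2 × g
(N/1000)² = 10,876.2 / 68.198 = 159.4798
N = 1000 × √159.4798 ≈ 12,628.5

12650 RPM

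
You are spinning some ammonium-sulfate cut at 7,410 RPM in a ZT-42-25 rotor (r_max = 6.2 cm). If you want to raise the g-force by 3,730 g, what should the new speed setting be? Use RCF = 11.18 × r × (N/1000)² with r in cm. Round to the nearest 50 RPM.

Current RCF = 11.18 × 6.2 × (7.41)² = 11.18 × 6.2 × 54.9081 ≈ 3,806 × g
Target RCF = 3,806 + 3,730 = 7,536 × g
(N/1000)² = 7,536 / 69.316 = 108.7195
N = 1000 × √108.7195 ≈ 10,426.9

10450 RPM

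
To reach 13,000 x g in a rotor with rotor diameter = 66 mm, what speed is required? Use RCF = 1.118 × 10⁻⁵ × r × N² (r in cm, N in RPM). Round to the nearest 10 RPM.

r = 66 mm / 2 = 33 mm = 3.3 cm
RCF = 1.118 × 10⁻⁵ × r × N²
13,000 = 1.118 × 10⁻⁵ × 3.3 × N²
N² = 13,000 / (3.6894 × 10⁻⁵) = 352,360,817
N ≈ √352,360,817 ≈ 18,771.3

≈ 18770 RPM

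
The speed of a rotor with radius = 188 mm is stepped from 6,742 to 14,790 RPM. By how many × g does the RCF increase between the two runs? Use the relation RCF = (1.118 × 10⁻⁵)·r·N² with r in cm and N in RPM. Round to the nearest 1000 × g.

≈ 36000 × g

r = 188 mm = 18.8 cm
RCF₁ = 1.118 × 10⁻⁵ × 18.8 × (6742)² = 1.118 × 10⁻⁵ × 18.8 × 45,454,564 ≈ 9,553.8 × g
RCF₂ = 1.118 × 10⁻⁵ × 18.8 × (14790)² = 1.118 × 10⁻⁵ × 18.8 × 218,744,100 ≈ 45,976.5 × g
Increase = 45,976.5 − 9,553.8 = 36,422.7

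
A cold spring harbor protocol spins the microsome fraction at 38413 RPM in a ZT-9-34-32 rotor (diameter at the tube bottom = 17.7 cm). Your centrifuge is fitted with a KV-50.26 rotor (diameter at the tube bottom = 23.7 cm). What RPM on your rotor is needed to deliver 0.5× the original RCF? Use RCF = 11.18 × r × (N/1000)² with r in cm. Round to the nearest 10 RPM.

23470 RPM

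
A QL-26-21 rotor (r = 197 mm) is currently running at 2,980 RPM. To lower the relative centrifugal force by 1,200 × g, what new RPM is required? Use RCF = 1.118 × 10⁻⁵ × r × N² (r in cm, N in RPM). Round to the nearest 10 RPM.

r = 197 mm = 19.7 cm
Current RCF = 1.118 × 10⁻⁵ × 19.7 × (2980)² = 1.118 × 10⁻⁵ × 19.7 × 8,880,400 ≈ 1,955.9 × g
Target RCF = 1,955.9 − 1,200 = 755.9 × g
N² = 755.9 / (22.0246 × 10⁻⁵) = 3,432,071
N ≈ √3,432,071 ≈ 1,852.6

N₂ ≈ 1850 RPM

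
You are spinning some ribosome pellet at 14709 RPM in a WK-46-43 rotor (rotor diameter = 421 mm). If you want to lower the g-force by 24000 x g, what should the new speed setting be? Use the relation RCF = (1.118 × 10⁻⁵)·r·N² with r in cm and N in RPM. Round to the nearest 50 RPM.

r = 421 mm / 2 = 210.5 mm = 21.05 cm
Current RCF = 1.118 × 10⁻⁵ × 21.05 × (14709)² = 1.118 × 10⁻⁵ × 21.05 × 216,354,681 ≈ 50,916.7 × g
Target RCF = 50,916.7 − 24,000 = 26,916.7 × g
N² = 26,916.7 / (23.5339 × 10⁻⁵) = 114,374,158
N ≈ √114,374,158 ≈ 10,694.6

10700 RPM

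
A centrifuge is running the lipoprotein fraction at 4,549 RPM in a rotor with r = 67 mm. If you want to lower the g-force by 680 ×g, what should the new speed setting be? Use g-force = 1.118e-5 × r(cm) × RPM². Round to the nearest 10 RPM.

r = 67 mm = 6.7 cm
Current RCF = 1.118 × 10⁻⁵ × 6.7 × (4549)² = 1.118 × 10⁻⁵ × 6.7 × 20,693,401 ≈ 1,550.1 × g
Target RCF = 1,550.1 − 680 = 870.1 × g
N² = 870.1 / (7.4906 × 10⁻⁵) = 11,615,892
N ≈ √11,615,892 ≈ 3,408.2

≈ 3410 RPM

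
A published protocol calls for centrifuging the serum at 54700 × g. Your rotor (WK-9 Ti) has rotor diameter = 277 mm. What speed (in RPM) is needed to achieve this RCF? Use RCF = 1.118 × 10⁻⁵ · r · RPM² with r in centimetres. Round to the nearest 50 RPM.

r = 277 mm / 2 = 138.5 mm = 13.85 cm
RCF = 1.118 × 10⁻⁵ × r × N²
54,700 = 1.118 × 10⁻⁵ × 13.85 × N²
N² = 54,700 / (15.4843 × 10⁻⁵) = 353,261,045
N ≈ √353,261,045 ≈ 18,795.2

N ≈ 18800 RPM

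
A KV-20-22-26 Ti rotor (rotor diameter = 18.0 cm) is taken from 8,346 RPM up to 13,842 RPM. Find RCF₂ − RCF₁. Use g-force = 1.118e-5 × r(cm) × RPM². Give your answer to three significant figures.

≈ 12300 × g

r = 18.0 / 2 = 9 cm
RCF₁ = 1.118 × 10⁻⁵ × 9 × (8346)² = 1.118 × 10⁻⁵ × 9 × 69,655,716 ≈ 7,008.8 × g
RCF₂ = 1.118 × 10⁻⁵ × 9 × (13842)² = 1.118 × 10⁻⁵ × 9 × 191,600,964 ≈ 19,278.9 × g
Increase = 19,278.9 − 7,008.8 = 12,270.1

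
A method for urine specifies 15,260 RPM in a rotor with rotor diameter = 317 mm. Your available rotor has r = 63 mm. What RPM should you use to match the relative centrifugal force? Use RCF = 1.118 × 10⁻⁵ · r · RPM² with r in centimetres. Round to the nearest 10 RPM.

Original rotor: r = 317 mm / 2 = 158.5 mm = 15.85 cm
RCF = 1.118 × 10⁻⁵ × r × N²
RCF_original = 1.118 × 10⁻⁵ × 15.85 × (15260)² = 1.118 × 10⁻⁵ × 15.85 × 232,867,600 ≈ 41,264.8 × g
Your rotor: r = 63 mm = 6.3 cm
41,264.8 = 1.118 × 10⁻⁵ × 6.3 × N²
N² = 41,264.8 / (7.0434 × 10⁻⁵) = 585,864,781
N ≈ √585,864,781 ≈ 24,204.6

≈ 24200 RPM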